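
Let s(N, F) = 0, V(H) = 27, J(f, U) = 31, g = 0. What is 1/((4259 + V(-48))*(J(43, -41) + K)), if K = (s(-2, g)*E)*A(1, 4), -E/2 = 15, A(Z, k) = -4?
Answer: 1/132866 ≈ 7.5264e-6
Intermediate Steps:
E = -30 (E = -2*15 = -30)
K = 0 (K = (0*(-30))*(-4) = 0*(-4) = 0)
1/((4259 + V(-48))*(J(43, -41) + K)) = 1/((4259 + 27)*(31 + 0)) = 1/(4286*31) = 1/132866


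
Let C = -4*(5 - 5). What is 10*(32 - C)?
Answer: 320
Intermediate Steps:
C = 0 (C = -4*0 = 0)
10*(32 - C) = 10*(32 - 1*0) = 10*(32 + 0) = 10*32 = 320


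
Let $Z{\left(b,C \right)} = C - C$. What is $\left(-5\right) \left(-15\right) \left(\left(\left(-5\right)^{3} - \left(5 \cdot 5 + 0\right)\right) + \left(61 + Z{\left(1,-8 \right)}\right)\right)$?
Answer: $-6675$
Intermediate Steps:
$Z{\left(b,C \right)} = 0$
$\left(-5\right) \left(-15\right) \left(\left(\left(-5\right)^{3} - \left(5 \cdot 5 + 0\right)\right) + \left(61 + Z{\left(1,-8 \right)}\right)\right) = \left(-5\right) \left(-15\right) \left(\left(\left(-5\right)^{3} - \left(5 \cdot 5 + 0\right)\right) + \left(61 + 0\right)\right) = 75 \left(\left(-125 - \left(25 + 0\right)\right) + 61\right) = 75 \left(\left(-125 - 25\right) + 61\right) = 75 \left(-150 + 61\right) = 75 \left(-89\right) = -6675$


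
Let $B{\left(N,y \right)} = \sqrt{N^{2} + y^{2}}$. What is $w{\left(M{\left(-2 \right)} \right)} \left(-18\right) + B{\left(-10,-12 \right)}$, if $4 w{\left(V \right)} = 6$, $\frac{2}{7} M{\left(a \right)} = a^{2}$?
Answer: $-27 + 2 \sqrt{61} \approx -11.38$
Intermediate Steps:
$M{\left(a \right)} = \frac{7 a^{2}}{2}$
$w{\left(V \right)} = \frac{3}{2}$ ($w{\left(V \right)} = \frac{1}{4} \cdot 6 = \frac{3}{2}$)
$w{\left(M{\left(-2 \right)} \right)} \left(-18\right) + B{\left(-10,-12 \right)} = \frac{3}{2} \left(-18\right) + \sqrt{\left(-10\right)^{2} + \left(-12\right)^{2}} = -27 + \sqrt{100 + 144} = -27 + \sqrt{244} = -27 + 2 \sqrt{61}$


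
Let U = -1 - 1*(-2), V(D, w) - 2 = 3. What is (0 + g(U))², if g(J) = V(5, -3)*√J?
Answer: 25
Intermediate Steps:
V(D, w) = 5 (V(D, w) = 2 + 3 = 5)
U = 1 (U = -1 + 2 = 1)
g(J) = 5*√J
(0 + g(U))² = (0 + 5*√1)² = (0 + 5*1)² = (0 + 5)² = 5² = 25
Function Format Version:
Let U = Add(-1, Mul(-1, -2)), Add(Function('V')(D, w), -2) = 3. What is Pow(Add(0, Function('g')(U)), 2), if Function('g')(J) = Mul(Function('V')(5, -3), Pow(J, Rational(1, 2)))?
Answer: 25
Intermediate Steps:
Function('V')(D, w) = 5 (Function('V')(D, w) = Add(2, 3) = 5)
U = 1 (U = Add(-1, 2) = 1)
Function('g')(J) = Mul(5, Pow(J, Rational(1, 2)))
Pow(Add(0, Function('g')(U)), 2) = Pow(Add(0, Mul(5, Pow(1, Rational(1, 2)))), 2) = Pow(Add(0, Mul(5, 1)), 2) = Pow(Add(0, 5), 2) = Pow(5, 2) = 25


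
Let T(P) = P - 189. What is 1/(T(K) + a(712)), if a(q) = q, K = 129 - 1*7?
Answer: 1/645 ≈ 0.0015504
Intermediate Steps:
K = 122 (K = 129 - 7 = 122)
T(P) = -189 + P
1/(T(K) + a(712)) = 1/((-189 + 122) + 712) = 1/(-67 + 712) = 1/645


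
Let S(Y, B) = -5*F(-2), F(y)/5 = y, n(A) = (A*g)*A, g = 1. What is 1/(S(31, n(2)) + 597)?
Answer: 1/647 ≈ 0.0015456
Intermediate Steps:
n(A) = A² (n(A) = (A*1)*A = A*A = A²)
F(y) = 5*y
S(Y, B) = 50 (S(Y, B) = -25*(-2) = -5*(-10) = 50)
1/(S(31, n(2)) + 597) = 1/(50 + 597) = 1/647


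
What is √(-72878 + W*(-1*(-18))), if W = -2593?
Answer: 16*I*√467 ≈ 345.76*I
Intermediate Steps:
√(-72878 + W*(-1*(-18))) = √(-72878 - (-2593)*(-18)) = √(-72878 - 2593*18) = √(-72878 - 46674) = √(-119552) = 16*I*√467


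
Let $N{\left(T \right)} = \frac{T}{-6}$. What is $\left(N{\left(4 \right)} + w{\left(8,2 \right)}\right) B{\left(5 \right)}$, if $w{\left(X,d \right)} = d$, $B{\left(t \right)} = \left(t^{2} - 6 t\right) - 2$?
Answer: $- \frac{28}{3} \approx -9.3333$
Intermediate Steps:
$N{\left(T \right)} = - \frac{T}{6}$ ($N{\left(T \right)} = T \left(- \frac{1}{6}\right) = - \frac{T}{6}$)
$B{\left(t \right)} = -2 + t^{2} - 6 t$
$\left(N{\left(4 \right)} + w{\left(8,2 \right)}\right) B{\left(5 \right)} = \left(\left(- \frac{1}{6}\right) 4 + 2\right) \left(-2 + 5^{2} - 30\right) = \left(- \frac{2}{3} + 2\right) \left(-2 + 25 - 30\right) = \frac{4}{3} \left(-7\right) = - \frac{28}{3}$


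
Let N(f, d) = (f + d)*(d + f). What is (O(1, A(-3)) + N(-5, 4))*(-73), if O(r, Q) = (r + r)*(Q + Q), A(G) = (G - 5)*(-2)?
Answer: -4745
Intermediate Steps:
A(G) = 10 - 2*G (A(G) = (-5 + G)*(-2) = 10 - 2*G)
O(r, Q) = 4*Q*r (O(r, Q) = (2*r)*(2*Q) = 4*Q*r)
N(f, d) = (d + f)² (N(f, d) = (d + f)*(d + f) = (d + f)²)
(O(1, A(-3)) + N(-5, 4))*(-73) = (4*(10 - 2*(-3))*1 + (4 - 5)²)*(-73) = (4*(10 + 6)*1 + (-1)²)*(-73) = (4*16*1 + 1)*(-73) = (64 + 1)*(-73) = 65*(-73) = -4745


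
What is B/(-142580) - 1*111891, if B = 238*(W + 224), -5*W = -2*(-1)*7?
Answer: -19941839282/178225 ≈ -1.1189e+5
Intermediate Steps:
W = -14/5 (W = -(-2*(-1))*7/5 = -2*7/5 = -⅕*14 = -14/5 ≈ -2.8000)
B = 263228/5 (B = 238*(-14/5 + 224) = 238*(1106/5) = 263228/5 ≈ 52646.)
B/(-142580) - 1*111891 = (263228/5)/(-142580) - 1*111891 = (263228/5)*(-1/142580) - 111891 = -65807/178225 - 111891 = -19941839282/178225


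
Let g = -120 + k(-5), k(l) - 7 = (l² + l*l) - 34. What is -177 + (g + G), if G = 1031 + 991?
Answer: 1748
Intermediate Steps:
k(l) = -27 + 2*l² (k(l) = 7 + ((l² + l*l) - 34) = 7 + ((l² + l²) - 34) = 7 + (2*l² - 34) = 7 + (-34 + 2*l²) = -27 + 2*l²)
g = -97 (g = -120 + (-27 + 2*(-5)²) = -120 + (-27 + 2*25) = -120 + (-27 + 50) = -120 + 23 = -97)
G = 2022
-177 + (g + G) = -177 + (-97 + 2022) = -177 + 1925 = 1748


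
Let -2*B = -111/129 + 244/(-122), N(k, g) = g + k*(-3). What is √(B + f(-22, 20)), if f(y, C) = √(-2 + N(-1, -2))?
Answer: √(10578 + 7396*I)/86 ≈ 1.26 + 0.39681*I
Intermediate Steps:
N(k, g) = g - 3*k
f(y, C) = I (f(y, C) = √(-2 + (-2 - 3*(-1))) = √(-2 + (-2 + 3)) = √(-2 + 1) = √(-1) = I)
B = 123/86 (B = -(-111/129 + 244/(-122))/2 = -(-111*1/129 + 244*(-1/122))/2 = -(-37/43 - 2)/2 = -½*(-123/43) = 123/86 ≈ 1.4302)
√(B + f(-22, 20)) = √(123/86 + I)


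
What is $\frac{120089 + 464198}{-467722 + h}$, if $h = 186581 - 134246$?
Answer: $- \frac{584287}{415387} \approx -1.4066$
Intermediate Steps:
$h = 52335$ ($h = 186581 - 134246 = 52335$)
$\frac{120089 + 464198}{-467722 + h} = \frac{120089 + 464198}{-467722 + 52335} = \frac{584287}{-415387} = 584287 \left(- \frac{1}{415387}\right) = - \frac{584287}{415387}$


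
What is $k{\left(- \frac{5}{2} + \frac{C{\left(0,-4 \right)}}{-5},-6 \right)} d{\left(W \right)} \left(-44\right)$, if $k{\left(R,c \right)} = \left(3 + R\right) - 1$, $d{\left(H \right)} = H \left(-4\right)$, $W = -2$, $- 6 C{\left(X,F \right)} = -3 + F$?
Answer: $\frac{3872}{15} \approx 258.13$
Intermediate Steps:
$C{\left(X,F \right)} = \frac{1}{2} - \frac{F}{6}$ ($C{\left(X,F \right)} = - \frac{-3 + F}{6} = \frac{1}{2} - \frac{F}{6}$)
$d{\left(H \right)} = - 4 H$
$k{\left(R,c \right)} = 2 + R$
$k{\left(- \frac{5}{2} + \frac{C{\left(0,-4 \right)}}{-5},-6 \right)} d{\left(W \right)} \left(-44\right) = \left(2 - \left(\frac{5}{2} - \frac{\frac{1}{2} - - \frac{2}{3}}{-5}\right)\right) \left(\left(-4\right) \left(-2\right)\right) \left(-44\right) = \left(2 - \left(\frac{5}{2} - \left(\frac{1}{2} + \frac{2}{3}\right) \left(- \frac{1}{5}\right)\right)\right) 8 \left(-44\right) = \left(2 + \left(- \frac{5}{2} + \frac{7}{6} \left(- \frac{1}{5}\right)\right)\right) 8 \left(-44\right) = \left(2 - \frac{41}{15}\right) 8 \left(-44\right) = \left(- \frac{11}{15}\right) 8 \left(-44\right) = \left(- \frac{88}{15}\right) \left(-44\right) = \frac{3872}{15}$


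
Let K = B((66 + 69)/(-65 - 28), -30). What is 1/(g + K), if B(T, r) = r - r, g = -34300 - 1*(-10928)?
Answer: -1/23372 ≈ -4.2786e-5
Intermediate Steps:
g = -23372 (g = -34300 + 10928 = -23372)
B(T, r) = 0
K = 0
1/(g + K) = 1/(-23372 + 0) = 1/(-23372) = -1/23372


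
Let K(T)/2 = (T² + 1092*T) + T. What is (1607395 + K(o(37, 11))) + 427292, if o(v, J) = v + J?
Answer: 2144223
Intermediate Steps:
o(v, J) = J + v
K(T) = 2*T² + 2186*T (K(T) = 2*((T² + 1092*T) + T) = 2*(T² + 1093*T) = 2*T² + 2186*T)
(1607395 + K(o(37, 11))) + 427292 = (1607395 + 2*(11 + 37)*(1093 + (11 + 37))) + 427292 = (1607395 + 2*48*(1093 + 48)) + 427292 = (1607395 + 2*48*1141) + 427292 = (1607395 + 109536) + 427292 = 1716931 + 427292 = 2144223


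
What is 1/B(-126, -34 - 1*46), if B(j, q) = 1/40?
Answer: 40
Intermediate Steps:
B(j, q) = 1/40
1/B(-126, -34 - 1*46) = 1/(1/40) = 40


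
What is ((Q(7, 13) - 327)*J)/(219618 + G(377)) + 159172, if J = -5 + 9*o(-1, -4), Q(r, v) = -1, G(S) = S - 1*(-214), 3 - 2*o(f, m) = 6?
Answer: 35051113016/220209 ≈ 1.5917e+5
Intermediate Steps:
o(f, m) = -3/2 (o(f, m) = 3/2 - 1/2*6 = 3/2 - 3 = -3/2)
G(S) = 214 + S (G(S) = S + 214 = 214 + S)
J = -37/2 (J = -5 + 9*(-3/2) = -5 - 27/2 = -37/2 ≈ -18.500)
((Q(7, 13) - 327)*J)/(219618 + G(377)) + 159172 = ((-1 - 327)*(-37/2))/(219618 + (214 + 377)) + 159172 = (-328*(-37/2))/(219618 + 591) + 159172 = 6068/220209 + 159172 = 35051113016/220209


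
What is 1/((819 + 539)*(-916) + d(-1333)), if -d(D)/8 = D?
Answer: -1/1233264 ≈ -8.1086e-7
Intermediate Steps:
d(D) = -8*D
1/((819 + 539)*(-916) + d(-1333)) = 1/((819 + 539)*(-916) - 8*(-1333)) = 1/(1358*(-916) + 10664) = 1/(-1243928 + 10664) = 1/(-1233264) = -1/1233264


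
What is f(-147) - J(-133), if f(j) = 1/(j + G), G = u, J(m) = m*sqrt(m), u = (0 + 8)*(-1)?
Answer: -1/155 + 133*I*sqrt(133) ≈ -0.0064516 + 1533.8*I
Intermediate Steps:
u = -8 (u = 8*(-1) = -8)
J(m) = m**(3/2)
G = -8
f(j) = 1/(-8 + j) (f(j) = 1/(j - 8) = 1/(-8 + j))
f(-147) - J(-133) = 1/(-8 - 147) - (-133)**(3/2) = 1/(-155) - (-133)*I*sqrt(133) = -1/155 + 133*I*sqrt(133)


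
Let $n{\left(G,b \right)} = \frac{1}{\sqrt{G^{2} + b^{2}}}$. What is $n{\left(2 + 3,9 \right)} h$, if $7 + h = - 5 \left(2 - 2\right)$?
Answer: $- \frac{7 \sqrt{106}}{106} \approx -0.6799$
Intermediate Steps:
$h = -7$ ($h = -7 - 5 \left(2 - 2\right) = -7 - 0 = -7 + 0 = -7$)
$n{\left(G,b \right)} = \frac{1}{\sqrt{G^{2} + b^{2}}}$
$n{\left(2 + 3,9 \right)} h = \frac{1}{\sqrt{\left(2 + 3\right)^{2} + 9^{2}}} \left(-7\right) = \frac{1}{\sqrt{5^{2} + 81}} \left(-7\right) = \frac{1}{\sqrt{25 + 81}} \left(-7\right) = \frac{1}{\sqrt{106}} \left(-7\right) = \frac{\sqrt{106}}{106} \left(-7\right) = - \frac{7 \sqrt{106}}{106}$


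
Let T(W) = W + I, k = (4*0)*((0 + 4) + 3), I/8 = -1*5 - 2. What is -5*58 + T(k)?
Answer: -346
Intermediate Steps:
I = -56 (I = 8*(-1*5 - 2) = 8*(-5 - 2) = 8*(-7) = -56)
k = 0 (k = 0*(4 + 3) = 0*7 = 0)
T(W) = -56 + W (T(W) = W - 56 = -56 + W)
-5*58 + T(k) = -5*58 + (-56 + 0) = -290 - 56 = -346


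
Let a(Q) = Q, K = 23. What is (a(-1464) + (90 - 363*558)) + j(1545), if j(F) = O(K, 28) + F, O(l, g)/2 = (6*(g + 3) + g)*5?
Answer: -200243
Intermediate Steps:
O(l, g) = 180 + 70*g (O(l, g) = 2*((6*(g + 3) + g)*5) = 2*((6*(3 + g) + g)*5) = 2*(((18 + 6*g) + g)*5) = 2*((18 + 7*g)*5) = 2*(90 + 35*g) = 180 + 70*g)
j(F) = 2140 + F (j(F) = (180 + 70*28) + F = (180 + 1960) + F = 2140 + F)
(a(-1464) + (90 - 363*558)) + j(1545) = (-1464 + (90 - 363*558)) + (2140 + 1545) = (-1464 + (90 - 202554)) + 3685 = (-1464 - 202464) + 3685 = -203928 + 3685 = -200243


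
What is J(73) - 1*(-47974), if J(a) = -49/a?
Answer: 3502053/73 ≈ 47973.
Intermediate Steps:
J(73) - 1*(-47974) = -49/73 - 1*(-47974) = -49*1/73 + 47974 = -49/73 + 47974 = 3502053/73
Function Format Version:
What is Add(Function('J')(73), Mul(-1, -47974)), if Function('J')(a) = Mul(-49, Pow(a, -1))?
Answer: Rational(3502053, 73) ≈ 47973.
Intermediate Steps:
Add(Function('J')(73), Mul(-1, -47974)) = Add(Mul(-49, Pow(73, -1)), Mul(-1, -47974)) = Add(Mul(-49, Rational(1, 73)), 47974) = Add(Rational(-49, 73), 47974) = Rational(3502053, 73)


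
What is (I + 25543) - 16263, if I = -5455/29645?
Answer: 55020029/5929 ≈ 9279.8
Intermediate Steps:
I = -1091/5929 (I = -5455*1/29645 = -1091/5929 ≈ -0.18401)
(I + 25543) - 16263 = (-1091/5929 + 25543) - 16263 = 151443356/5929 - 16263 = 55020029/5929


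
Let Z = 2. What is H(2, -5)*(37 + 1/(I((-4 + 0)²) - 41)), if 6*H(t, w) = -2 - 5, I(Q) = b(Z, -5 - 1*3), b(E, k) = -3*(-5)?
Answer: -6727/156 ≈ -43.122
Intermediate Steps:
b(E, k) = 15
I(Q) = 15
H(t, w) = -7/6 (H(t, w) = (-2 - 5)/6 = (⅙)*(-7) = -7/6)
H(2, -5)*(37 + 1/(I((-4 + 0)²) - 41)) = -7*(37 + 1/(15 - 41))/6 = -7*(37 + 1/(-26))/6 = -7*(37 - 1/26)/6 = -7/6*961/26 = -6727/156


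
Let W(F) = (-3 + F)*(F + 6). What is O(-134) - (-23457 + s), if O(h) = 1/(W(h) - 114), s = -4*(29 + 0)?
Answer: 410688807/17422 ≈ 23573.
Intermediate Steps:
W(F) = (-3 + F)*(6 + F)
s = -116 (s = -4*29 = -116)
O(h) = 1/(-132 + h² + 3*h) (O(h) = 1/((-18 + h² + 3*h) - 114) = 1/(-132 + h² + 3*h))
O(-134) - (-23457 + s) = 1/(-132 + (-134)² + 3*(-134)) - (-23457 - 116) = 1/(-132 + 17956 - 402) - 1*(-23573) = 1/17422 + 23573 = 410688807/17422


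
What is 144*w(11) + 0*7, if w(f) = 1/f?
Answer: 144/11 ≈ 13.091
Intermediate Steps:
144*w(11) + 0*7 = 144/11 + 0*7 = 144*(1/11) + 0 = 144/11 + 0 = 144/11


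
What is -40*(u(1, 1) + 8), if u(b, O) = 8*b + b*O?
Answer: -680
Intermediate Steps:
u(b, O) = 8*b + O*b
-40*(u(1, 1) + 8) = -40*(1*(8 + 1) + 8) = -40*(1*9 + 8) = -40*(9 + 8) = -40*17 = -680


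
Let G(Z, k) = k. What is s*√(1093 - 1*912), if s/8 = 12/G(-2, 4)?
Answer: 24*√181 ≈ 322.89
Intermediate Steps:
s = 24 (s = 8*(12/4) = 8*(12*(¼)) = 8*3 = 24)
s*√(1093 - 1*912) = 24*√(1093 - 1*912) = 24*√(1093 - 912) = 24*√181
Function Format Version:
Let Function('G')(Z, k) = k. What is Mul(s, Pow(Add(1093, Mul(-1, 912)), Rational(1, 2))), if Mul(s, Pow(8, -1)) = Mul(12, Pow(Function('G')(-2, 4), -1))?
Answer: Mul(24, Pow(181, Rational(1, 2))) ≈ 322.89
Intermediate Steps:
s = 24 (s = Mul(8, Mul(12, Pow(4, -1))) = Mul(8, Mul(12, Rational(1, 4))) = Mul(8, 3) = 24)
Mul(s, Pow(Add(1093, Mul(-1, 912)), Rational(1, 2))) = Mul(24, Pow(Add(1093, Mul(-1, 912)), Rational(1, 2))) = Mul(24, Pow(Add(1093, -912), Rational(1, 2))) = Mul(24, Pow(181, Rational(1, 2)))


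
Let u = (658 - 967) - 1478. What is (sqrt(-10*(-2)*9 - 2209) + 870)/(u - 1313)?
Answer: -87/310 - I*sqrt(2029)/3100 ≈ -0.28065 - 0.01453*I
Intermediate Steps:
u = -1787 (u = -309 - 1478 = -1787)
(sqrt(-10*(-2)*9 - 2209) + 870)/(u - 1313) = (sqrt(-10*(-2)*9 - 2209) + 870)/(-1787 - 1313) = (sqrt(20*9 - 2209) + 870)/(-3100) = (sqrt(180 - 2209) + 870)*(-1/3100) = (sqrt(-2029) + 870)*(-1/3100) = (I*sqrt(2029) + 870)*(-1/3100) = (870 + I*sqrt(2029))*(-1/3100) = -87/310 - I*sqrt(2029)/3100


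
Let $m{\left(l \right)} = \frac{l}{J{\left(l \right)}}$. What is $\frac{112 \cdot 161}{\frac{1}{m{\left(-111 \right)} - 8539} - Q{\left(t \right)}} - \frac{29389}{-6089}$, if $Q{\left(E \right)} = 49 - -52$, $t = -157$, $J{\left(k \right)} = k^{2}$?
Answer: $- \frac{101255309814791}{582905699749} \approx -173.71$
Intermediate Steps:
$m{\left(l \right)} = \frac{1}{l}$ ($m{\left(l \right)} = \frac{l}{l^{2}} = \frac{1}{l}$)
$Q{\left(E \right)} = 101$ ($Q{\left(E \right)} = 49 + 52 = 101$)
$\frac{112 \cdot 161}{\frac{1}{m{\left(-111 \right)} - 8539} - Q{\left(t \right)}} - \frac{29389}{-6089} = \frac{112 \cdot 161}{\frac{1}{\frac{1}{-111} - 8539} - 101} - \frac{29389}{-6089} = \frac{18032}{\frac{1}{- \frac{1}{111} - 8539} - 101} - - \frac{29389}{6089} = \frac{18032}{\frac{1}{- \frac{947830}{111}} - 101} + \frac{29389}{6089} = \frac{18032}{- \frac{111}{947830} - 101} + \frac{29389}{6089} = \frac{18032}{- \frac{95730941}{947830}} + \frac{29389}{6089} = 18032 \left(- \frac{947830}{95730941}\right) + \frac{29389}{6089} = - \frac{17091270560}{95730941} + \frac{29389}{6089} = - \frac{101255309814791}{582905699749}$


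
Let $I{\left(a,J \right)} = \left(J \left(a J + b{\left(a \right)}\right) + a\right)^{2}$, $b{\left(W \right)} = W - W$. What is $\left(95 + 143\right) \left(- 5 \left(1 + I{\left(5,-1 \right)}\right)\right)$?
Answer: $-120190$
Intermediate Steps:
$b{\left(W \right)} = 0$
$I{\left(a,J \right)} = \left(a + a J^{2}\right)^{2}$ ($I{\left(a,J \right)} = \left(J \left(a J + 0\right) + a\right)^{2} = \left(J \left(J a + 0\right) + a\right)^{2} = \left(J J a + a\right)^{2} = \left(a J^{2} + a\right)^{2} = \left(a + a J^{2}\right)^{2}$)
$\left(95 + 143\right) \left(- 5 \left(1 + I{\left(5,-1 \right)}\right)\right) = \left(95 + 143\right) \left(- 5 \left(1 + 5^{2} \left(1 + \left(-1\right)^{2}\right)^{2}\right)\right) = 238 \left(- 5 \left(1 + 25 \left(1 + 1\right)^{2}\right)\right) = 238 \left(- 5 \left(1 + 25 \cdot 2^{2}\right)\right) = 238 \left(- 5 \left(1 + 25 \cdot 4\right)\right) = 238 \left(- 5 \left(1 + 100\right)\right) = 238 \left(\left(-5\right) 101\right) = 238 \left(-505\right) = -120190$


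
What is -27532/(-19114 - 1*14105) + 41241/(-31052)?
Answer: -515061115/1031516388 ≈ -0.49932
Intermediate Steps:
-27532/(-19114 - 1*14105) + 41241/(-31052) = -27532/(-19114 - 14105) + 41241*(-1/31052) = -27532/(-33219) - 41241/31052 = -27532*(-1/33219) - 41241/31052 = 27532/33219 - 41241/31052 = -515061115/1031516388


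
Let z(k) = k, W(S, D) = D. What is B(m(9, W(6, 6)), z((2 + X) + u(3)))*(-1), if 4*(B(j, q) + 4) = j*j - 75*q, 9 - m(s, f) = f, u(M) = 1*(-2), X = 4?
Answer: 307/4 ≈ 76.750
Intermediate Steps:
u(M) = -2
m(s, f) = 9 - f
B(j, q) = -4 - 75*q/4 + j**2/4 (B(j, q) = -4 + (j*j - 75*q)/4 = -4 + (j**2 - 75*q)/4 = -4 + (-75*q/4 + j**2/4) = -4 - 75*q/4 + j**2/4)
B(m(9, W(6, 6)), z((2 + X) + u(3)))*(-1) = (-4 - 75*((2 + 4) - 2)/4 + (9 - 1*6)**2/4)*(-1) = (-4 - 75*(6 - 2)/4 + (9 - 6)**2/4)*(-1) = (-4 - 75/4*4 + (1/4)*3**2)*(-1) = (-4 - 75 + (1/4)*9)*(-1) = (-4 - 75 + 9/4)*(-1) = -307/4*(-1) = 307/4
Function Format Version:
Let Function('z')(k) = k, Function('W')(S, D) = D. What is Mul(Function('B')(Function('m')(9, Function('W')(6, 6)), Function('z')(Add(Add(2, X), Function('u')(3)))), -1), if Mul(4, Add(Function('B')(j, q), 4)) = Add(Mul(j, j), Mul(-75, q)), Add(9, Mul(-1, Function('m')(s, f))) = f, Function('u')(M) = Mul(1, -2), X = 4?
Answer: Rational(307, 4) ≈ 76.750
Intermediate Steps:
Function('u')(M) = -2
Function('m')(s, f) = Add(9, Mul(-1, f))
Function('B')(j, q) = Add(-4, Mul(Rational(-75, 4), q), Mul(Rational(1, 4), Pow(j, 2))) (Function('B')(j, q) = Add(-4, Mul(Rational(1, 4), Add(Mul(j, j), Mul(-75, q)))) = Add(-4, Mul(Rational(1, 4), Add(Pow(j, 2), Mul(-75, q)))) = Add(-4, Add(Mul(Rational(-75, 4), q), Mul(Rational(1, 4), Pow(j, 2)))) = Add(-4, Mul(Rational(-75, 4), q), Mul(Rational(1, 4), Pow(j, 2))))
Mul(Function('B')(Function('m')(9, Function('W')(6, 6)), Function('z')(Add(Add(2, X), Function('u')(3)))), -1) = Mul(Add(-4, Mul(Rational(-75, 4), Add(Add(2, 4), -2)), Mul(Rational(1, 4), Pow(Add(9, Mul(-1, 6)), 2))), -1) = Mul(Add(-4, Mul(Rational(-75, 4), Add(6, -2)), Mul(Rational(1, 4), Pow(Add(9, -6), 2))), -1) = Mul(Add(-4, Mul(Rational(-75, 4), 4), Mul(Rational(1, 4), Pow(3, 2))), -1) = Mul(Add(-4, -75, Mul(Rational(1, 4), 9)), -1) = Mul(Add(-4, -75, Rational(9, 4)), -1) = Mul(Rational(-307, 4), -1) = Rational(307, 4)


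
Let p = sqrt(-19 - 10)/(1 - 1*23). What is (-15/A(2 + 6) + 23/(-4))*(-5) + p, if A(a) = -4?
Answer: 10 - I*sqrt(29)/22 ≈ 10.0 - 0.24478*I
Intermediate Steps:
p = -I*sqrt(29)/22 (p = sqrt(-29)/(1 - 23) = (I*sqrt(29))/(-22) = (I*sqrt(29))*(-1/22) = -I*sqrt(29)/22 ≈ -0.24478*I)
(-15/A(2 + 6) + 23/(-4))*(-5) + p = (-15/(-4) + 23/(-4))*(-5) - I*sqrt(29)/22 = (-15*(-1/4) + 23*(-1/4))*(-5) - I*sqrt(29)/22 = (15/4 - 23/4)*(-5) - I*sqrt(29)/22 = -2*(-5) - I*sqrt(29)/22 = 10 - I*sqrt(29)/22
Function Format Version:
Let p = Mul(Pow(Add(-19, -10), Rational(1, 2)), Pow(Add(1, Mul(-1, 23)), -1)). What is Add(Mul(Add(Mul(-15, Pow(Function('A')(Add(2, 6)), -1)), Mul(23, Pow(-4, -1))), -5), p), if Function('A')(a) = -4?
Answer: Add(10, Mul(Rational(-1, 22), I, Pow(29, Rational(1, 2)))) ≈ Add(10.000, Mul(-0.24478, I))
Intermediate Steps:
p = Mul(Rational(-1, 22), I, Pow(29, Rational(1, 2))) (p = Mul(Pow(-29, Rational(1, 2)), Pow(Add(1, -23), -1)) = Mul(Mul(I, Pow(29, Rational(1, 2))), Pow(-22, -1)) = Mul(Mul(I, Pow(29, Rational(1, 2))), Rational(-1, 22)) = Mul(Rational(-1, 22), I, Pow(29, Rational(1, 2))) ≈ Mul(-0.24478, I))
Add(Mul(Add(Mul(-15, Pow(Function('A')(Add(2, 6)), -1)), Mul(23, Pow(-4, -1))), -5), p) = Add(Mul(Add(Mul(-15, Pow(-4, -1)), Mul(23, Pow(-4, -1))), -5), Mul(Rational(-1, 22), I, Pow(29, Rational(1, 2)))) = Add(Mul(Add(Mul(-15, Rational(-1, 4)), Mul(23, Rational(-1, 4))), -5), Mul(Rational(-1, 22), I, Pow(29, Rational(1, 2)))) = Add(Mul(Add(Rational(15, 4), Rational(-23, 4)), -5), Mul(Rational(-1, 22), I, Pow(29, Rational(1, 2)))) = Add(Mul(-2, -5), Mul(Rational(-1, 22), I, Pow(29, Rational(1, 2)))) = Add(10, Mul(Rational(-1, 22), I, Pow(29, Rational(1, 2))))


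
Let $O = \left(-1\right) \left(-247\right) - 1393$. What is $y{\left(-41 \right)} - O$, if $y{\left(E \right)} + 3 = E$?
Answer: $1102$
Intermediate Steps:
$y{\left(E \right)} = -3 + E$
$O = -1146$ ($O = 247 - 1393 = -1146$)
$y{\left(-41 \right)} - O = \left(-3 - 41\right) - -1146 = -44 + 1146 = 1102$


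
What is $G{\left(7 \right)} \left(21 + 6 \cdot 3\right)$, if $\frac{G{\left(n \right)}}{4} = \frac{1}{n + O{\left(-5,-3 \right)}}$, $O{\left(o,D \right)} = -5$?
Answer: $78$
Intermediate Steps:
$G{\left(n \right)} = \frac{4}{-5 + n}$ ($G{\left(n \right)} = \frac{4}{n - 5} = \frac{4}{-5 + n}$)
$G{\left(7 \right)} \left(21 + 6 \cdot 3\right) = \frac{4}{-5 + 7} \left(21 + 6 \cdot 3\right) = \frac{4}{2} \left(21 + 18\right) = 4 \cdot \frac{1}{2} \cdot 39 = 2 \cdot 39 = 78$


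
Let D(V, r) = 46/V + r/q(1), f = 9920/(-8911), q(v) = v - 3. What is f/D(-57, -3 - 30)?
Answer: -59520/839041 ≈ -0.070938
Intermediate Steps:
q(v) = -3 + v
f = -9920/8911 (f = 9920*(-1/8911) = -9920/8911 ≈ -1.1132)
D(V, r) = 46/V - r/2 (D(V, r) = 46/V + r/(-3 + 1) = 46/V + r/(-2) = 46/V + r*(-1/2) = 46/V - r/2)
f/D(-57, -3 - 30) = -9920/(8911*(46/(-57) - (-3 - 30)/2)) = -9920/(8911*(46*(-1/57) - 1/2*(-33))) = -9920/(8911*(-46/57 + 33/2)) = -9920/(8911*1789/114) = -9920/8911*114/1789 = -59520/839041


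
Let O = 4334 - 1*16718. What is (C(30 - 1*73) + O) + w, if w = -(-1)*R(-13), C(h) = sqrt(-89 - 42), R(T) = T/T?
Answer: -12383 + I*sqrt(131) ≈ -12383.0 + 11.446*I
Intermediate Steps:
R(T) = 1
C(h) = I*sqrt(131) (C(h) = sqrt(-131) = I*sqrt(131))
w = 1 (w = -(-1) = -1*(-1) = 1)
O = -12384 (O = 4334 - 16718 = -12384)
(C(30 - 1*73) + O) + w = (I*sqrt(131) - 12384) + 1 = (-12384 + I*sqrt(131)) + 1 = -12383 + I*sqrt(131)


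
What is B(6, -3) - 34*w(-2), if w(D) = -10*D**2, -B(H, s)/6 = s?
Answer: 1378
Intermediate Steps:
B(H, s) = -6*s
B(6, -3) - 34*w(-2) = -6*(-3) - (-340)*(-2)**2 = 18 - (-340)*4 = 18 - 34*(-40) = 18 + 1360 = 1378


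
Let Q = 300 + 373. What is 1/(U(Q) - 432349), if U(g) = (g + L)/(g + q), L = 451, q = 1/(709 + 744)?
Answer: -488935/211389741729 ≈ -2.3130e-6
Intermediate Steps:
Q = 673
q = 1/1453 ≈ 0.00068823
U(g) = (451 + g)/(1/1453 + g) (U(g) = (g + 451)/(g + 1/1453) = (451 + g)/(1/1453 + g))
1/(U(Q) - 432349) = 1/(1453*(451 + 673)/(1 + 1453*673) - 432349) = 1/(1453*1124/(1 + 977869) - 432349) = 1/(1453*1124/977870 - 432349) = 1/(1453*(1/977870)*1124 - 432349) = 1/(816586/488935 - 432349) = 1/(-211389741729/488935) = -488935/211389741729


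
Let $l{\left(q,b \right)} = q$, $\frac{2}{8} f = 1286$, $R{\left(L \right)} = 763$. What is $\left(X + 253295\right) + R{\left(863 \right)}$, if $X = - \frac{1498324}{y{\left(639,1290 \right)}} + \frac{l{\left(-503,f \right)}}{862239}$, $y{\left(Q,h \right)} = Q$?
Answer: $\frac{46228868575655}{183656907} \approx 2.5171 \cdot 10^{5}$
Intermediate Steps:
$f = 5144$ ($f = 4 \cdot 1286 = 5144$)
$X = - \frac{430637902951}{183656907}$ ($X = - \frac{1498324}{639} - \frac{503}{862239} = - \frac{430637902951}{183656907} \approx -2344.8$)
$\left(X + 253295\right) + R{\left(863 \right)} = \left(- \frac{430637902951}{183656907} + 253295\right) + 763 = \frac{46088738355614}{183656907} + 763 = \frac{46228868575655}{183656907}$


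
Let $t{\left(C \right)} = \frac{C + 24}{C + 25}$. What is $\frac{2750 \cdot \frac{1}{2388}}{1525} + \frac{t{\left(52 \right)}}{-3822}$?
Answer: $\frac{1775131}{3572434866} \approx 0.0004969$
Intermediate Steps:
$t{\left(C \right)} = \frac{24 + C}{25 + C}$
$\frac{2750 \cdot \frac{1}{2388}}{1525} + \frac{t{\left(52 \right)}}{-3822} = \frac{2750 \cdot \frac{1}{2388}}{1525} + \frac{\frac{1}{25 + 52} \left(24 + 52\right)}{-3822} = 2750 \cdot \frac{1}{2388} \cdot \frac{1}{1525} + \frac{1}{77} \cdot 76 \left(- \frac{1}{3822}\right) = \frac{1375}{1194} \cdot \frac{1}{1525} + \frac{1}{77} \cdot 76 \left(- \frac{1}{3822}\right) = \frac{55}{72834} + \frac{76}{77} \left(- \frac{1}{3822}\right) = \frac{55}{72834} - \frac{38}{147147} = \frac{1775131}{3572434866}$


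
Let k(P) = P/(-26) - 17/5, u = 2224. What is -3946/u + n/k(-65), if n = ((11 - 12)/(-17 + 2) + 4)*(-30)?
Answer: 1338883/10008 ≈ 133.78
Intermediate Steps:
k(P) = -17/5 - P/26 (k(P) = P*(-1/26) - 17*1/5 = -P/26 - 17/5 = -17/5 - P/26)
n = -122 (n = (-1/(-15) + 4)*(-30) = (-1*(-1/15) + 4)*(-30) = (1/15 + 4)*(-30) = (61/15)*(-30) = -122)
-3946/u + n/k(-65) = -3946/2224 - 122/(-17/5 - 1/26*(-65)) = -3946*1/2224 - 122/(-17/5 + 5/2) = -1973/1112 - 122/(-9/10) = -1973/1112 - 122*(-10/9) = -1973/1112 + 1220/9 = 1338883/10008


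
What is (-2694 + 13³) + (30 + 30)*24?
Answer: 943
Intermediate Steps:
(-2694 + 13³) + (30 + 30)*24 = (-2694 + 2197) + 60*24 = -497 + 1440 = 943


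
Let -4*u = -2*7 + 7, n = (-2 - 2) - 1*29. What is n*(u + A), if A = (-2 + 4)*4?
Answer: -1287/4 ≈ -321.75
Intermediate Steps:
n = -33 (n = -4 - 29 = -33)
A = 8 (A = 2*4 = 8)
u = 7/4 (u = -(-2*7 + 7)/4 = -(-14 + 7)/4 = -¼*(-7) = 7/4 ≈ 1.7500)
n*(u + A) = -33*(7/4 + 8) = -33*39/4 = -1287/4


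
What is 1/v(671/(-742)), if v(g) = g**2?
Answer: 550564/450241 ≈ 1.2228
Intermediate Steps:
1/v(671/(-742)) = 1/((671/(-742))**2) = 1/((671*(-1/742))**2) = 1/((-671/742)**2) = 1/(450241/550564) = 550564/450241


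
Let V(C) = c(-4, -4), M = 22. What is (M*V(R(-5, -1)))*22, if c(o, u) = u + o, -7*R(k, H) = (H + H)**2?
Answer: -3872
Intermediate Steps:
R(k, H) = -4*H**2/7 (R(k, H) = -(H + H)**2/7 = -4*H**2/7)
c(o, u) = o + u
V(C) = -8 (V(C) = -4 - 4 = -8)
(M*V(R(-5, -1)))*22 = (22*(-8))*22 = -176*22 = -3872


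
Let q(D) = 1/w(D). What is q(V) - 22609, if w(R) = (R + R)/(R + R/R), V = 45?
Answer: -1017382/45 ≈ -22609.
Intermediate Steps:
w(R) = 2*R/(1 + R) (w(R) = (2*R)/(R + 1) = (2*R)/(1 + R) = 2*R/(1 + R))
q(D) = (1 + D)/(2*D) (q(D) = 1/(2*D/(1 + D)) = (1 + D)/(2*D))
q(V) - 22609 = (½)*(1 + 45)/45 - 22609 = (½)*(1/45)*46 - 22609 = 23/45 - 22609 = -1017382/45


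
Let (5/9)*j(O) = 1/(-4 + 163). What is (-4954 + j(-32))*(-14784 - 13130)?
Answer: 36645694598/265 ≈ 1.3829e+8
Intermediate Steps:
j(O) = 3/265 (j(O) = 9/(5*(-4 + 163)) = (9/5)/159 = (9/5)*(1/159) = 3/265)
(-4954 + j(-32))*(-14784 - 13130) = (-4954 + 3/265)*(-14784 - 13130) = -1312807/265*(-27914) = 36645694598/265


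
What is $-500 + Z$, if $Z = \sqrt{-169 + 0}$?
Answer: $-500 + 13 i \approx -500.0 + 13.0 i$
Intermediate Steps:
$Z = 13 i$ ($Z = \sqrt{-169} = 13 i \approx 13.0 i$)
$-500 + Z = -500 + 13 i$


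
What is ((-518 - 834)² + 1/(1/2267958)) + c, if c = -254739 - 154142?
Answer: 3686981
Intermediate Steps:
c = -408881
((-518 - 834)² + 1/(1/2267958)) + c = ((-518 - 834)² + 1/(1/2267958)) - 408881 = ((-1352)² + 1/(1/2267958)) - 408881 = (1827904 + 2267958) - 408881 = 4095862 - 408881 = 3686981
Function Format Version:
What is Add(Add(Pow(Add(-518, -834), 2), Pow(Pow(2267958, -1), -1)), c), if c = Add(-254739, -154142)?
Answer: 3686981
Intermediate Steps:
c = -408881
Add(Add(Pow(Add(-518, -834), 2), Pow(Pow(2267958, -1), -1)), c) = Add(Add(Pow(Add(-518, -834), 2), Pow(Pow(2267958, -1), -1)), -408881) = Add(Add(Pow(-1352, 2), Pow(Rational(1, 2267958), -1)), -408881) = Add(Add(1827904, 2267958), -408881) = Add(4095862, -408881) = 3686981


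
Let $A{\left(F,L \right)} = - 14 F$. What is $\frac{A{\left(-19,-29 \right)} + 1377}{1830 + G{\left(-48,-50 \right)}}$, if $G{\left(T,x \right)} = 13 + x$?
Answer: $\frac{1643}{1793} \approx 0.91634$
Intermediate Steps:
$\frac{A{\left(-19,-29 \right)} + 1377}{1830 + G{\left(-48,-50 \right)}} = \frac{\left(-14\right) \left(-19\right) + 1377}{1830 + \left(13 - 50\right)} = \frac{266 + 1377}{1830 - 37} = \frac{1643}{1793}$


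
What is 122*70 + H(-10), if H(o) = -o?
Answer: 8550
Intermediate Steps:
122*70 + H(-10) = 122*70 - 1*(-10) = 8540 + 10 = 8550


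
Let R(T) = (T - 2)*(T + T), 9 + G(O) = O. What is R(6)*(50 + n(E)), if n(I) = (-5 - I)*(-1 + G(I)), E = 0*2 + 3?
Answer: 5088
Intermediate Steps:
G(O) = -9 + O
R(T) = 2*T*(-2 + T) (R(T) = (-2 + T)*(2*T) = 2*T*(-2 + T))
E = 3 (E = 0 + 3 = 3)
n(I) = (-10 + I)*(-5 - I) (n(I) = (-5 - I)*(-1 + (-9 + I)) = (-5 - I)*(-10 + I) = (-10 + I)*(-5 - I))
R(6)*(50 + n(E)) = (2*6*(-2 + 6))*(50 + (50 - 1*3² + 5*3)) = (2*6*4)*(50 + (50 - 1*9 + 15)) = 48*(50 + (50 - 9 + 15)) = 48*(50 + 56) = 48*106 = 5088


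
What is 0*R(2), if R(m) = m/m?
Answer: 0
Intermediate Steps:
R(m) = 1
0*R(2) = 0*1 = 0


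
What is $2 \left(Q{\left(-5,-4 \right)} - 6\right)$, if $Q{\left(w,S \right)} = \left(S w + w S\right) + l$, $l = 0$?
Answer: $68$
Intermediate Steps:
$Q{\left(w,S \right)} = 2 S w$ ($Q{\left(w,S \right)} = \left(S w + w S\right) + 0 = \left(S w + S w\right) + 0 = 2 S w + 0 = 2 S w$)
$2 \left(Q{\left(-5,-4 \right)} - 6\right) = 2 \left(2 \left(-4\right) \left(-5\right) - 6\right) = 2 \left(40 - 6\right) = 2 \cdot 34 = 68$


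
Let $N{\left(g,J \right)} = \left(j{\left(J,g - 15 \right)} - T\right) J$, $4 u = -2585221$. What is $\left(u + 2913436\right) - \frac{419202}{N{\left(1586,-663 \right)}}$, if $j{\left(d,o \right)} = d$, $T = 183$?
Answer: $\frac{94194717349}{41548} \approx 2.2671 \cdot 10^{6}$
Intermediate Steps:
$u = - \frac{2585221}{4}$ ($u = \frac{1}{4} \left(-2585221\right) = - \frac{2585221}{4} \approx -6.4631 \cdot 10^{5}$)
$N{\left(g,J \right)} = J \left(-183 + J\right)$ ($N{\left(g,J \right)} = \left(J - 183\right) J = \left(-183 + J\right) J = J \left(-183 + J\right)$)
$\left(u + 2913436\right) - \frac{419202}{N{\left(1586,-663 \right)}} = \left(- \frac{2585221}{4} + 2913436\right) - \frac{419202}{\left(-663\right) \left(-183 - 663\right)} = \frac{9068523}{4} - \frac{419202}{\left(-663\right) \left(-846\right)} = \frac{9068523}{4} - \frac{419202}{560898} = \frac{9068523}{4} - \frac{7763}{10387} = \frac{94194717349}{41548}$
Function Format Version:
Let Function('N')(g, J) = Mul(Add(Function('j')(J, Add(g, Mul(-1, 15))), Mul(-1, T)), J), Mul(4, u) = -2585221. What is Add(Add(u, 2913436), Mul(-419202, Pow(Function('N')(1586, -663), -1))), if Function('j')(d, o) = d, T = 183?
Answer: Rational(94194717349, 41548) ≈ 2.2671e+6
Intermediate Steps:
u = Rational(-2585221, 4) (u = Mul(Rational(1, 4), -2585221) = Rational(-2585221, 4) ≈ -6.4631e+5)
Function('N')(g, J) = Mul(J, Add(-183, J)) (Function('N')(g, J) = Mul(Add(J, Mul(-1, 183)), J) = Mul(Add(J, -183), J) = Mul(Add(-183, J), J) = Mul(J, Add(-183, J)))
Add(Add(u, 2913436), Mul(-419202, Pow(Function('N')(1586, -663), -1))) = Add(Add(Rational(-2585221, 4), 2913436), Mul(-419202, Pow(Mul(-663, Add(-183, -663)), -1))) = Add(Rational(9068523, 4), Mul(-419202, Pow(Mul(-663, -846), -1))) = Add(Rational(9068523, 4), Mul(-419202, Pow(560898, -1))) = Add(Rational(9068523, 4), Mul(-419202, Rational(1, 560898))) = Add(Rational(9068523, 4), Rational(-7763, 10387)) = Rational(94194717349, 41548)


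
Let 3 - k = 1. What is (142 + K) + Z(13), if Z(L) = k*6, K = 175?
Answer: 329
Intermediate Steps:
k = 2 (k = 3 - 1*1 = 3 - 1 = 2)
Z(L) = 12 (Z(L) = 2*6 = 12)
(142 + K) + Z(13) = (142 + 175) + 12 = 317 + 12 = 329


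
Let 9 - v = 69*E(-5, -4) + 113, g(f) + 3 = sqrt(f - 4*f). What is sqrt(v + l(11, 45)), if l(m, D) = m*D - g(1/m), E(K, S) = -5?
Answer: sqrt(89419 - 11*I*sqrt(33))/11 ≈ 27.185 - 0.0096053*I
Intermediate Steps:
g(f) = -3 + sqrt(3)*sqrt(-f) (g(f) = -3 + sqrt(f - 4*f) = -3 + sqrt(-3*f) = -3 + sqrt(3)*sqrt(-f))
v = 241 (v = 9 - (69*(-5) + 113) = 9 - (-345 + 113) = 9 - 1*(-232) = 9 + 232 = 241)
l(m, D) = 3 + D*m - sqrt(3)*sqrt(-1/m) (l(m, D) = m*D - (-3 + sqrt(3)*sqrt(-1/m)) = D*m + (3 - sqrt(3)*sqrt(-1/m)) = 3 + D*m - sqrt(3)*sqrt(-1/m))
sqrt(v + l(11, 45)) = sqrt(241 + (3 + 45*11 - sqrt(3)*sqrt(-1/11))) = sqrt(241 + (3 + 495 - sqrt(3)*sqrt(-1*1/11))) = sqrt(241 + (3 + 495 - sqrt(3)*sqrt(-1/11))) = sqrt(241 + (3 + 495 - sqrt(3)*I*sqrt(11)/11)) = sqrt(241 + (3 + 495 - I*sqrt(33)/11)) = sqrt(241 + (498 - I*sqrt(33)/11)) = sqrt(739 - I*sqrt(33)/11)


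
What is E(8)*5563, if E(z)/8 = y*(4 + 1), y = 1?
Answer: 222520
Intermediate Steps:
E(z) = 40 (E(z) = 8*(1*(4 + 1)) = 8*(1*5) = 8*5 = 40)
E(8)*5563 = 40*5563 = 222520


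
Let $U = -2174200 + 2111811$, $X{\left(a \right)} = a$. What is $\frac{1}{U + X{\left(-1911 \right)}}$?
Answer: $- \frac{1}{64300} \approx -1.5552 \cdot 10^{-5}$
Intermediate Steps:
$U = -62389$
$\frac{1}{U + X{\left(-1911 \right)}} = \frac{1}{-62389 - 1911} = \frac{1}{-64300} = - \frac{1}{64300}$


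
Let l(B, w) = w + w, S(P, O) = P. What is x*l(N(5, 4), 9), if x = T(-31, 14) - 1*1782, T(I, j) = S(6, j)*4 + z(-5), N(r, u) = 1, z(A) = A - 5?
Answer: -31824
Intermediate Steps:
z(A) = -5 + A
T(I, j) = 14 (T(I, j) = 6*4 + (-5 - 5) = 24 - 10 = 14)
x = -1768 (x = 14 - 1*1782 = 14 - 1782 = -1768)
l(B, w) = 2*w
x*l(N(5, 4), 9) = -3536*9 = -1768*18 = -31824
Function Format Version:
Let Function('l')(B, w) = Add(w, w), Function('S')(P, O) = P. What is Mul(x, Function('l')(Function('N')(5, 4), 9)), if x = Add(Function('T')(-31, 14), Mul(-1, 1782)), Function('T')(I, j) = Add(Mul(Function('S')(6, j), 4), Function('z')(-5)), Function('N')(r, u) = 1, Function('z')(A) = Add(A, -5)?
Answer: -31824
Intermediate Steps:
Function('z')(A) = Add(-5, A)
Function('T')(I, j) = 14 (Function('T')(I, j) = Add(Mul(6, 4), Add(-5, -5)) = Add(24, -10) = 14)
x = -1768 (x = Add(14, Mul(-1, 1782)) = Add(14, -1782) = -1768)
Function('l')(B, w) = Mul(2, w)
Mul(x, Function('l')(Function('N')(5, 4), 9)) = Mul(-1768, Mul(2, 9)) = Mul(-1768, 18) = -31824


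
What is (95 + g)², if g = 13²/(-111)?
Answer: 107661376/12321 ≈ 8738.0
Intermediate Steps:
g = -169/111 (g = 169*(-1/111) = -169/111 ≈ -1.5225)
(95 + g)² = (95 - 169/111)² = (10376/111)² = 107661376/12321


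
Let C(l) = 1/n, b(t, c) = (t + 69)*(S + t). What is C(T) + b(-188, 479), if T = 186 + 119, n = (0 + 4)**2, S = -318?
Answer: 963425/16 ≈ 60214.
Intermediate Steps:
n = 16 (n = 4**2 = 16)
b(t, c) = (-318 + t)*(69 + t) (b(t, c) = (t + 69)*(-318 + t) = (69 + t)*(-318 + t) = (-318 + t)*(69 + t))
T = 305
C(l) = 1/16
C(T) + b(-188, 479) = 1/16 + (-21942 + (-188)**2 - 249*(-188)) = 1/16 + (-21942 + 35344 + 46812) = 1/16 + 60214 = 963425/16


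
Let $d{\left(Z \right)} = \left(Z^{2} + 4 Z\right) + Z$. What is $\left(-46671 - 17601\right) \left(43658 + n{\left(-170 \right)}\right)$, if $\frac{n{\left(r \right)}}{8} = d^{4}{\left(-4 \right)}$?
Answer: $-2937616032$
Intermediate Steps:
$d{\left(Z \right)} = Z^{2} + 5 Z$
$n{\left(r \right)} = 2048$ ($n{\left(r \right)} = 8 \left(- 4 \left(5 - 4\right)\right)^{4} = 8 \left(\left(-4\right) 1\right)^{4} = 8 \left(-4\right)^{4} = 8 \cdot 256 = 2048$)
$\left(-46671 - 17601\right) \left(43658 + n{\left(-170 \right)}\right) = \left(-46671 - 17601\right) \left(43658 + 2048\right) = \left(-64272\right) 45706 = -2937616032$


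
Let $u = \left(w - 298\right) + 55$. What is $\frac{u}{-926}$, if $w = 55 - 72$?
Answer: $\frac{130}{463} \approx 0.28078$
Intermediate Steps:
$w = -17$
$u = -260$ ($u = \left(-17 - 298\right) + 55 = -315 + 55 = -260$)
$\frac{u}{-926} = - \frac{260}{-926} = \left(-260\right) \left(- \frac{1}{926}\right) = \frac{130}{463}$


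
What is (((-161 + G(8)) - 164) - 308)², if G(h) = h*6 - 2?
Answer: 344569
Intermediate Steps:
G(h) = -2 + 6*h (G(h) = 6*h - 2 = -2 + 6*h)
(((-161 + G(8)) - 164) - 308)² = (((-161 + (-2 + 6*8)) - 164) - 308)² = (((-161 + (-2 + 48)) - 164) - 308)² = (((-161 + 46) - 164) - 308)² = ((-115 - 164) - 308)² = (-279 - 308)² = (-587)² = 344569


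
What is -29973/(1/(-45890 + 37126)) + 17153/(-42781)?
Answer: 11237857320379/42781 ≈ 2.6268e+8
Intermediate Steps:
-29973/(1/(-45890 + 37126)) + 17153/(-42781) = -29973/(1/(-8764)) + 17153*(-1/42781) = -29973/(-1/8764) - 17153/42781 = -29973*(-8764) - 17153/42781 = 262683372 - 17153/42781 = 11237857320379/42781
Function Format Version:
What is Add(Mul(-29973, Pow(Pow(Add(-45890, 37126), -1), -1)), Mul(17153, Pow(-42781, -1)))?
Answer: Rational(11237857320379, 42781) ≈ 2.6268e+8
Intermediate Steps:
Add(Mul(-29973, Pow(Pow(Add(-45890, 37126), -1), -1)), Mul(17153, Pow(-42781, -1))) = Add(Mul(-29973, Pow(Pow(-8764, -1), -1)), Mul(17153, Rational(-1, 42781))) = Add(Mul(-29973, Pow(Rational(-1, 8764), -1)), Rational(-17153, 42781)) = Add(Mul(-29973, -8764), Rational(-17153, 42781)) = Add(262683372, Rational(-17153, 42781)) = Rational(11237857320379, 42781)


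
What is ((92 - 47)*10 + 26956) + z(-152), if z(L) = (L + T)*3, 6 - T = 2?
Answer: 26962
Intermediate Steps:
T = 4 (T = 6 - 1*2 = 6 - 2 = 4)
z(L) = 12 + 3*L (z(L) = (L + 4)*3 = (4 + L)*3 = 12 + 3*L)
((92 - 47)*10 + 26956) + z(-152) = ((92 - 47)*10 + 26956) + (12 + 3*(-152)) = (45*10 + 26956) + (12 - 456) = (450 + 26956) - 444 = 27406 - 444 = 26962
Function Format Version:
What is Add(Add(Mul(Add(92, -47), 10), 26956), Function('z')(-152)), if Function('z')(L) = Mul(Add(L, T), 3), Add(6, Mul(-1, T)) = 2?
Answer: 26962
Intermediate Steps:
T = 4 (T = Add(6, Mul(-1, 2)) = Add(6, -2) = 4)
Function('z')(L) = Add(12, Mul(3, L)) (Function('z')(L) = Mul(Add(L, 4), 3) = Mul(Add(4, L), 3) = Add(12, Mul(3, L)))
Add(Add(Mul(Add(92, -47), 10), 26956), Function('z')(-152)) = Add(Add(Mul(Add(92, -47), 10), 26956), Add(12, Mul(3, -152))) = Add(Add(Mul(45, 10), 26956), Add(12, -456)) = Add(Add(450, 26956), -444) = Add(27406, -444) = 26962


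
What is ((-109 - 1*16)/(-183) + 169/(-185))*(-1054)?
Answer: 8223308/33855 ≈ 242.90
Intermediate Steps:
((-109 - 1*16)/(-183) + 169/(-185))*(-1054) = ((-109 - 16)*(-1/183) + 169*(-1/185))*(-1054) = (-125*(-1/183) - 169/185)*(-1054) = (125/183 - 169/185)*(-1054) = -7802/33855*(-1054) = 8223308/33855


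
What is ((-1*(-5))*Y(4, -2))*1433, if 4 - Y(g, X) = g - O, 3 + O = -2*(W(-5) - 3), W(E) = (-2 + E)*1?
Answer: 121805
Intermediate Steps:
W(E) = -2 + E
O = 17 (O = -3 - 2*((-2 - 5) - 3) = -3 - 2*(-7 - 3) = -3 - 2*(-10) = -3 + 20 = 17)
Y(g, X) = 21 - g (Y(g, X) = 4 - (g - 1*17) = 4 - (g - 17) = 4 - (-17 + g) = 4 + (17 - g) = 21 - g)
((-1*(-5))*Y(4, -2))*1433 = ((-1*(-5))*(21 - 1*4))*1433 = (5*(21 - 4))*1433 = (5*17)*1433 = 85*1433 = 121805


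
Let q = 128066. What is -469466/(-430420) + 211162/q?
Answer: 37752745199/13780541930 ≈ 2.7396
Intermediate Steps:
-469466/(-430420) + 211162/q = -469466/(-430420) + 211162/128066 = -469466*(-1/430420) + 211162*(1/128066) = 234733/215210 + 105581/64033 = 37752745199/13780541930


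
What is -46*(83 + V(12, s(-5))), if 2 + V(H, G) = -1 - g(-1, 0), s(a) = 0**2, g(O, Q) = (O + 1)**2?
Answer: -3680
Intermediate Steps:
g(O, Q) = (1 + O)**2
s(a) = 0
V(H, G) = -3 (V(H, G) = -2 + (-1 - (1 - 1)**2) = -2 + (-1 - 1*0**2) = -2 + (-1 - 1*0) = -2 + (-1 + 0) = -2 - 1 = -3)
-46*(83 + V(12, s(-5))) = -46*(83 - 3) = -46*80 = -3680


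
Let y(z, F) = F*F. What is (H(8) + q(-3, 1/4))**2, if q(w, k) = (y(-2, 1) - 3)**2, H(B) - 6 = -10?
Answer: 0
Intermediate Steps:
H(B) = -4 (H(B) = 6 - 10 = -4)
y(z, F) = F**2
q(w, k) = 4 (q(w, k) = (1**2 - 3)**2 = (1 - 3)**2 = (-2)**2 = 4)
(H(8) + q(-3, 1/4))**2 = (-4 + 4)**2 = 0**2 = 0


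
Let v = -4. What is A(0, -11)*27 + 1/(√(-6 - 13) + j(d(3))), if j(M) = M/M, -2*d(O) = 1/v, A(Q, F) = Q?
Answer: 1/20 - I*√19/20 ≈ 0.05 - 0.21794*I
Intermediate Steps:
d(O) = ⅛ (d(O) = -1/(2*(-4)) = -(-1)/(2*4) = -½*(-¼) = ⅛)
j(M) = 1
A(0, -11)*27 + 1/(√(-6 - 13) + j(d(3))) = 0*27 + 1/(√(-6 - 13) + 1) = 0 + 1/(√(-19) + 1) = 0 + 1/(I*√19 + 1) = 0 + 1/(1 + I*√19) = 1/(1 + I*√19)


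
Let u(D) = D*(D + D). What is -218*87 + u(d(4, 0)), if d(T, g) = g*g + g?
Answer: -18966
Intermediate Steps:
d(T, g) = g + g² (d(T, g) = g² + g = g + g²)
u(D) = 2*D² (u(D) = D*(2*D) = 2*D²)
-218*87 + u(d(4, 0)) = -218*87 + 2*(0*(1 + 0))² = -18966 + 2*(0*1)² = -18966 + 2*0² = -18966 + 2*0 = -18966 + 0 = -18966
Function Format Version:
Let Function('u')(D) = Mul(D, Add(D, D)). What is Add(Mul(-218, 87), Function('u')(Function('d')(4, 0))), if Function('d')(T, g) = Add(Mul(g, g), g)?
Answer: -18966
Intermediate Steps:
Function('d')(T, g) = Add(g, Pow(g, 2)) (Function('d')(T, g) = Add(Pow(g, 2), g) = Add(g, Pow(g, 2)))
Function('u')(D) = Mul(2, Pow(D, 2)) (Function('u')(D) = Mul(D, Mul(2, D)) = Mul(2, Pow(D, 2)))
Add(Mul(-218, 87), Function('u')(Function('d')(4, 0))) = Add(Mul(-218, 87), Mul(2, Pow(Mul(0, Add(1, 0)), 2))) = Add(-18966, Mul(2, Pow(Mul(0, 1), 2))) = Add(-18966, Mul(2, Pow(0, 2))) = Add(-18966, Mul(2, 0)) = Add(-18966, 0) = -18966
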